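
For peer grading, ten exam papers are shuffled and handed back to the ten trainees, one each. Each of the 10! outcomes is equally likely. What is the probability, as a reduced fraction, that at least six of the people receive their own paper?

Favorable outcomes: Σ_{i≥6} C(10,i)·!(10-i) = 210·9 + 120·2 + 45·1 + 10·0 + 1·1 = 2176.
Total outcomes: 10! = 3628800.
Probability = 2176/3628800 = 17/28350.

17/28350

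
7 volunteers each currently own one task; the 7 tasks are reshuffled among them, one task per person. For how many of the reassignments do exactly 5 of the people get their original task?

Pick the 5 fixed positions: C(7,5) = 21 ways.
The other 2 form a derangement: !2 = 1.
Total: 21 × 1 = 21.

21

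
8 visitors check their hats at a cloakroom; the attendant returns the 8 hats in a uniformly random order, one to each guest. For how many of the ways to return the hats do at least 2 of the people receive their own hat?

10655

# with exactly i fixed is C(8,i)·!(8-i); sum over i=2..8:
  i=2: C(8,2)·!6 = 28·265 = 7420
  i=3: C(8,3)·!5 = 56·44 = 2464
  i=4: C(8,4)·!4 = 70·9 = 630
  i=5: C(8,5)·!3 = 56·2 = 112
  i=6: C(8,6)·!2 = 28·1 = 28
  i=7: C(8,7)·!1 = 8·0 = 0
  i=8: C(8,8)·!0 = 1·1 = 1
Total = 10655.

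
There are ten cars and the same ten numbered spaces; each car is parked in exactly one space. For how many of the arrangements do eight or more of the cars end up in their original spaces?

46

Sum C(10,i)·!(10-i) for i = 8..10:
  i=8: C(10,8)·!2 = 45·1 = 45
  i=9: C(10,9)·!1 = 10·0 = 0
  i=10: C(10,10)·!0 = 1·1 = 1
Total = 46.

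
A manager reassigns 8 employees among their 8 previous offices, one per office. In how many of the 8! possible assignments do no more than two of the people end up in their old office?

Sum C(8,i)·!(8-i) for i = 0..2:
  i=0: C(8,0)·!8 = 1·14833 = 14833
  i=1: C(8,1)·!7 = 8·1854 = 14832
  i=2: C(8,2)·!6 = 28·265 = 7420
Total = 37085.

37085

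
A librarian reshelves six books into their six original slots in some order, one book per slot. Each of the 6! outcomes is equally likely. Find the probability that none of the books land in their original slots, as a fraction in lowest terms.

Favorable outcomes: !6 = 265.
Total outcomes: 6! = 720.
Probability = 265/720 = 53/144.

53/144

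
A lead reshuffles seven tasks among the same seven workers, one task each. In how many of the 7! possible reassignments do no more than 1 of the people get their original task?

3709

Sum C(7,i)·!(7-i) for i = 0..1:
  i=0: C(7,0)·!7 = 1·1854 = 1854
  i=1: C(7,1)·!6 = 7·265 = 1855
Total = 3709.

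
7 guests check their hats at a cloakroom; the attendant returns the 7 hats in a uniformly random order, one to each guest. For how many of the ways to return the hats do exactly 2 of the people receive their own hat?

924

Pick the 2 fixed positions: C(7,2) = 21 ways.
The remaining 5 must be deranged: !5 = 44.
Total: 21 × 44 = 924.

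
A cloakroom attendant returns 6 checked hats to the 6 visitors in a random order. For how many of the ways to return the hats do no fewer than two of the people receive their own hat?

191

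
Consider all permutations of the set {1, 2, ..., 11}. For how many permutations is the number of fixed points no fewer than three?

3205379

Sum C(11,i)·!(11-i) for i = 3..11:
  i=3: C(11,3)·!8 = 165·14833 = 2447445
  i=4: C(11,4)·!7 = 330·1854 = 611820
  i=5: C(11,5)·!6 = 462·265 = 122430
  i=6: C(11,6)·!5 = 462·44 = 20328
  i=7: C(11,7)·!4 = 330·9 = 2970
  i=8: C(11,8)·!3 = 165·2 = 330
  i=9: C(11,9)·!2 = 55·1 = 55
  i=10: C(11,10)·!1 = 11·0 = 0
  i=11: C(11,11)·!0 = 1·1 = 1
Total = 3205379.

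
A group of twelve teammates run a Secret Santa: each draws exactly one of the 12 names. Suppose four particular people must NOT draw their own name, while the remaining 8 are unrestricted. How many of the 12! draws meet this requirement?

Let A_j be the event that the j-th constrained one is fixed. By inclusion-exclusion over the 4 events:
Σ_{j=0}^{4} (-1)^j C(4,j)(12-j)!
= C(4,0)·12! - C(4,1)·11! + C(4,2)·10! - C(4,3)·9! + C(4,4)·8!
= 479001600 - 159667200 + 21772800 - 1451520 + 40320
= 339696000

339696000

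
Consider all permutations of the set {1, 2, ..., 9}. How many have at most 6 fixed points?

Sum C(9,i)·!(9-i) for i = 0..6:
  i=0: C(9,0)·!9 = 1·133496 = 133496
  i=1: C(9,1)·!8 = 9·14833 = 133497
  i=2: C(9,2)·!7 = 36·1854 = 66744
  i=3: C(9,3)·!6 = 84·265 = 22260
  i=4: C(9,4)·!5 = 126·44 = 5544
  i=5: C(9,5)·!4 = 126·9 = 1134
  i=6: C(9,6)·!3 = 84·2 = 168
Total = 362843.

362843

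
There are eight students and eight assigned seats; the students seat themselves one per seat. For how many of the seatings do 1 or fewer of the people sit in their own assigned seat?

29665

# with exactly i fixed is C(8,i)·!(8-i); sum over i=0..1:
  i=0: C(8,0)·!8 = 1·14833 = 14833
  i=1: C(8,1)·!7 = 8·1854 = 14832
Total = 29665.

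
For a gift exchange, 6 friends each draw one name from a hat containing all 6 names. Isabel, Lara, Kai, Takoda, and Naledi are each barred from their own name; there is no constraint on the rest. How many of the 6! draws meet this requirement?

309

Let A_j be the event that the j-th constrained one is fixed. By inclusion-exclusion over the 5 events:
Σ_{j=0}^{5} (-1)^j C(5,j)(6-j)!
= C(5,0)·6! - C(5,1)·5! + C(5,2)·4! - C(5,3)·3! + C(5,4)·2! - C(5,5)·1!
= 720 - 600 + 240 - 60 + 10 - 1
= 309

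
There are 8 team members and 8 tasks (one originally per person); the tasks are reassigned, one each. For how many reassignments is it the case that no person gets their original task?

14833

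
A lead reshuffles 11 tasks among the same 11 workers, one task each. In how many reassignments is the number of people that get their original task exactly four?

Choose which 4 of the 11 are fixed: C(11,4) = 330.
The other 7 form a derangement: !7 = 1854.
Total: 330 × 1854 = 611820.

611820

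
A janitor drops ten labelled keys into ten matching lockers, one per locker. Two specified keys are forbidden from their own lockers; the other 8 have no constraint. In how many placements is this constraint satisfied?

2943360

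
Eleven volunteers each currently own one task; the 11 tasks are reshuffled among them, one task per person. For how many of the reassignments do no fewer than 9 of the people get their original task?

56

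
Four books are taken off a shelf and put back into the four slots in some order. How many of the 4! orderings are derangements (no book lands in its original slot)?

9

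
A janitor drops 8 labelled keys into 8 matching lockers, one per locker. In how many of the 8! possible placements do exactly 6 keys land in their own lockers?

Pick the 6 fixed positions: C(8,6) = 28 ways.
The remaining 2 must be deranged: !2 = 1.
Total: 28 × 1 = 28.

28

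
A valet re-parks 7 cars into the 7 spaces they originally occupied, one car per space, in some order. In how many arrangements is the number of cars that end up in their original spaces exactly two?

924

Choose which 2 of the 7 are fixed: C(7,2) = 21.
The remaining 5 must be deranged: !5 = 44.
Total: 21 × 44 = 924.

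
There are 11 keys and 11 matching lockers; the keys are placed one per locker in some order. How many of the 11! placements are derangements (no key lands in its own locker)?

14684570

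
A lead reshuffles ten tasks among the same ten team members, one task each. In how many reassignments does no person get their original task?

1334961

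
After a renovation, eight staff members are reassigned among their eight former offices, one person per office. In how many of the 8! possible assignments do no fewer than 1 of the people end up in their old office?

# with exactly i fixed is C(8,i)·!(8-i); sum over i=1..8:
  i=1: C(8,1)·!7 = 8·1854 = 14832
  i=2: C(8,2)·!6 = 28·265 = 7420
  i=3: C(8,3)·!5 = 56·44 = 2464
  i=4: C(8,4)·!4 = 70·9 = 630
  i=5: C(8,5)·!3 = 56·2 = 112
  i=6: C(8,6)·!2 = 28·1 = 28
  i=7: C(8,7)·!1 = 8·0 = 0
  i=8: C(8,8)·!0 = 1·1 = 1
Total = 25487.

25487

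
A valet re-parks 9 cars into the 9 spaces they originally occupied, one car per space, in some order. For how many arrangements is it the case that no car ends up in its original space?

133496

Recurrence: !9 = 9·!8 + (-1)^9.
!9 = 9·14833 - 1 = 133496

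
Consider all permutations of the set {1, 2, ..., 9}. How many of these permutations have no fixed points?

133496

The number of derangements of 9 is !9 = Σ_{k=0}^{9} (-1)^k·9!/k!
= 9! - 9!/1! + 9!/2! - 9!/3! + 9!/4! - 9!/5! + 9!/6! - 9!/7! + 9!/8! - 9!/9!
= 362880 - 362880 + 181440 - 60480 + 15120 - 3024 + 504 - 72 + 9 - 1
= 133496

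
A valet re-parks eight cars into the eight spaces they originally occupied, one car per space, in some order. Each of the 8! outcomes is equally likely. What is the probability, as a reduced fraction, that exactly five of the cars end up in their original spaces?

Favorable outcomes: C(8,5)·!3 = 56·2 = 112.
Total outcomes: 8! = 40320.
Probability = 112/40320 = 1/360.

1/360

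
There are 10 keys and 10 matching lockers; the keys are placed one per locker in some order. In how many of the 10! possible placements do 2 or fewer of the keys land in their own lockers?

3337406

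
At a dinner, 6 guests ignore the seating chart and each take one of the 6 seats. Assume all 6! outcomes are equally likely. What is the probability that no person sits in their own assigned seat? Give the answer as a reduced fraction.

53/144

Favorable outcomes: !6 = 265.
Total outcomes: 6! = 720.
Probability = 265/720 = 53/144.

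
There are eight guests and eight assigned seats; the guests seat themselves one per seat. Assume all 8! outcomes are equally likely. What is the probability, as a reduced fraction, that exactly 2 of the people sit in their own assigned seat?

53/288

Favorable outcomes: C(8,2)·!6 = 28·265 = 7420.
Total outcomes: 8! = 40320.
Probability = 7420/40320 = 53/288.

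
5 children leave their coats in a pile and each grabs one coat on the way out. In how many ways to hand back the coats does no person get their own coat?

44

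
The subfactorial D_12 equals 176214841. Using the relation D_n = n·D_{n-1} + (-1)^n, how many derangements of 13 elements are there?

2290792932

D_13 = 13·176214841 - 1 = 2290792932.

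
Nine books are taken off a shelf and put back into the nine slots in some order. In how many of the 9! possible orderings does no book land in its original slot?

133496

The number of derangements of 9 is !9 = Σ_{k=0}^{9} (-1)^k·9!/k!
= 9! - 9!/1! + 9!/2! - 9!/3! + 9!/4! - 9!/5! + 9!/6! - 9!/7! + 9!/8! - 9!/9!
= 362880 - 362880 + 181440 - 60480 + 15120 - 3024 + 504 - 72 + 9 - 1
= 133496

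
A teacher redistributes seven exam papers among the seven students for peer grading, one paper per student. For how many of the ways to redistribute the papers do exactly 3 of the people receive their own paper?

315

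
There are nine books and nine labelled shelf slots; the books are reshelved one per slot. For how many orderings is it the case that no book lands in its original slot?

!9 is the nearest integer to 9!/e.
9! = 362880, and 362880/e ≈ 133496.09, so !9 = 133496.

133496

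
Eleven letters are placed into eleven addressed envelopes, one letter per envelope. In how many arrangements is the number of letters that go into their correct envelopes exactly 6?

Pick the 6 fixed positions: C(11,6) = 462 ways.
The remaining 5 must be deranged: !5 = 44.
Total: 462 × 44 = 20328.

20328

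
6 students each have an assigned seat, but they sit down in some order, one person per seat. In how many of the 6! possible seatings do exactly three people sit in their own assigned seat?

Choose which 3 of the 6 are fixed: C(6,3) = 20.
The other 3 form a derangement: !3 = 2.
Total: 20 × 2 = 40.

40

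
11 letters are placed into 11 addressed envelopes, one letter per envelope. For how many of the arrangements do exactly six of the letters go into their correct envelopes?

Pick the 6 fixed positions: C(11,6) = 462 ways.
The remaining 5 must be deranged: !5 = 44.
Total: 462 × 44 = 20328.

20328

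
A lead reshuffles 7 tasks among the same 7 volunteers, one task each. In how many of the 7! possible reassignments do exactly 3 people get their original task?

315

Pick the 3 fixed positions: C(7,3) = 35 ways.
The other 4 form a derangement: !4 = 9.
Total: 35 × 9 = 315.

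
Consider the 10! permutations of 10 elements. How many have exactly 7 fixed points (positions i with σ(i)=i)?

240

Pick the 7 fixed positions: C(10,7) = 120 ways.
The remaining 3 must be deranged: !3 = 2.
Total: 120 × 2 = 240.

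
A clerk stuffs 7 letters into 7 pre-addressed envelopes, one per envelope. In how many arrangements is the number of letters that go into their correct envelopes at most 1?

3709

# with exactly i fixed is C(7,i)·!(7-i); sum over i=0..1:
  i=0: C(7,0)·!7 = 1·1854 = 1854
  i=1: C(7,1)·!6 = 7·265 = 1855
Total = 3709.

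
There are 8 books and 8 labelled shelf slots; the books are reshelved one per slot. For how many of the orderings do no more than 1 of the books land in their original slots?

29665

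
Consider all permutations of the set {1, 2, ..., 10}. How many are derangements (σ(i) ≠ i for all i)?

The number of derangements of 10 is !10 = Σ_{k=0}^{10} (-1)^k·10!/k!
= 10! - 10!/1! + 10!/2! - 10!/3! + 10!/4! - 10!/5! + 10!/6! - 10!/7! + 10!/8! - 10!/9! + 10!/10!
= 3628800 - 3628800 + 1814400 - 604800 + 151200 - 30240 + 5040 - 720 + 90 - 10 + 1
= 1334961

1334961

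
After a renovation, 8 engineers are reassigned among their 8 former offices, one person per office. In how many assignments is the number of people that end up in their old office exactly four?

630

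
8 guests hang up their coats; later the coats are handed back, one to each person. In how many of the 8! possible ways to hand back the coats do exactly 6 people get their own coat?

28

Pick the 6 fixed positions: C(8,6) = 28 ways.
The remaining 2 must be deranged: !2 = 1.
Total: 28 × 1 = 28.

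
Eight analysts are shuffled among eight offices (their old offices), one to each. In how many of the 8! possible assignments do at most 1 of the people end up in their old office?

29665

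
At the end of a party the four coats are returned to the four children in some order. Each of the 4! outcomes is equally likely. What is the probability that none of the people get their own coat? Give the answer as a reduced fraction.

Favorable outcomes: !4 = 9.
Total outcomes: 4! = 24.
Probability = 9/24 = 3/8.

3/8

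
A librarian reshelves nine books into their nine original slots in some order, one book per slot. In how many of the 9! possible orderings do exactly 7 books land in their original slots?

36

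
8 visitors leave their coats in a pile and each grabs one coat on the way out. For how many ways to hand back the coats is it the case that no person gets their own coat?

14833

Use !n = n·!(n-1) + (-1)^n.
!8 = 8·1854 + 1 = 14833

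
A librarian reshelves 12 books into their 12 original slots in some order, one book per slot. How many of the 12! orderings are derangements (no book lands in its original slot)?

176214841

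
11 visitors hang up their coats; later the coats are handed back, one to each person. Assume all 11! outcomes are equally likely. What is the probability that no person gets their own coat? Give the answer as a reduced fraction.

1468457/3991680

Favorable outcomes: !11 = 14684570.
Total outcomes: 11! = 39916800.
Probability = 14684570/39916800 = 1468457/3991680.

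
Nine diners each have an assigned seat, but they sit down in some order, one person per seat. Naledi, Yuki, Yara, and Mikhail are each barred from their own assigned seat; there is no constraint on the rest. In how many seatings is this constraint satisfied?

229080

Inclusion-exclusion on the 4 forbidden self-matches:
Σ_{j=0}^{4} (-1)^j C(4,j)(9-j)!
= C(4,0)·9! - C(4,1)·8! + C(4,2)·7! - C(4,3)·6! + C(4,4)·5!
= 362880 - 161280 + 30240 - 2880 + 120
= 229080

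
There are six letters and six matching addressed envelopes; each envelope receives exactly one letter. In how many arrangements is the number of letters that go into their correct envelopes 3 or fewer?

Sum C(6,i)·!(6-i) for i = 0..3:
  i=0: C(6,0)·!6 = 1·265 = 265
  i=1: C(6,1)·!5 = 6·44 = 264
  i=2: C(6,2)·!4 = 15·9 = 135
  i=3: C(6,3)·!3 = 20·2 = 40
Total = 704.

704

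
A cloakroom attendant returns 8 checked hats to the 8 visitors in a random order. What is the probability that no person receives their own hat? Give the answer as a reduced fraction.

2119/5760

Favorable outcomes: !8 = 14833.
Total outcomes: 8! = 40320.
Probability = 14833/40320 = 2119/5760.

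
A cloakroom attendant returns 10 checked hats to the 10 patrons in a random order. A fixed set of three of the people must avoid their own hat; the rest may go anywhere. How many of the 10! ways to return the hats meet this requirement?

Inclusion-exclusion on the 3 forbidden self-matches:
Σ_{j=0}^{3} (-1)^j C(3,j)(10-j)!
= C(3,0)·10! - C(3,1)·9! + C(3,2)·8! - C(3,3)·7!
= 3628800 - 1088640 + 120960 - 5040
= 2656080

2656080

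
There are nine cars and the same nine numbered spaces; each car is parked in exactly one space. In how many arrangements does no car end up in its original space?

133496

!9 = 9! · Σ_{k=0}^{9} (-1)^k/k!
= 9! - 9!/1! + 9!/2! - 9!/3! + 9!/4! - 9!/5! + 9!/6! - 9!/7! + 9!/8! - 9!/9!
= 362880 - 362880 + 181440 - 60480 + 15120 - 3024 + 504 - 72 + 9 - 1
= 133496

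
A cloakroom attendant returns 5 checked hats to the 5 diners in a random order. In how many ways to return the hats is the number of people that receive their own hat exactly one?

45

Choose which one of the 5 is fixed: C(5,1) = 5.
The other 4 form a derangement: !4 = 9.
Total: 5 × 9 = 45.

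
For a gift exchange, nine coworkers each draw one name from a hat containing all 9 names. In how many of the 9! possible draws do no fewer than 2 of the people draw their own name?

# with exactly i fixed is C(9,i)·!(9-i); sum over i=2..9:
  i=2: C(9,2)·!7 = 36·1854 = 66744
  i=3: C(9,3)·!6 = 84·265 = 22260
  i=4: C(9,4)·!5 = 126·44 = 5544
  i=5: C(9,5)·!4 = 126·9 = 1134
  i=6: C(9,6)·!3 = 84·2 = 168
  i=7: C(9,7)·!2 = 36·1 = 36
  i=8: C(9,8)·!1 = 9·0 = 0
  i=9: C(9,9)·!0 = 1·1 = 1
Total = 95887.

95887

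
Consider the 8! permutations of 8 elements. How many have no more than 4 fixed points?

40179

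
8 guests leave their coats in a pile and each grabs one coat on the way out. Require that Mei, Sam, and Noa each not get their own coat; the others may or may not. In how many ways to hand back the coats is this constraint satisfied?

27240

Let A_j be the event that the j-th constrained one is fixed. By inclusion-exclusion over the 3 events:
Σ_{j=0}^{3} (-1)^j C(3,j)(8-j)!
= C(3,0)·8! - C(3,1)·7! + C(3,2)·6! - C(3,3)·5!
= 40320 - 15120 + 2160 - 120
= 27240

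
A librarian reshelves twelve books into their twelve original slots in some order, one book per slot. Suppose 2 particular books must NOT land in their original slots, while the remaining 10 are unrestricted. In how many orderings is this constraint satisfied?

402796800

Inclusion-exclusion on the 2 forbidden self-matches:
Σ_{j=0}^{2} (-1)^j C(2,j)(12-j)!
= C(2,0)·12! - C(2,1)·11! + C(2,2)·10!
= 479001600 - 79833600 + 3628800
= 402796800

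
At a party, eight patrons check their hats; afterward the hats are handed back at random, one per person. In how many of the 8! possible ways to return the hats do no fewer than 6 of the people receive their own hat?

Sum C(8,i)·!(8-i) for i = 6..8:
  i=6: C(8,6)·!2 = 28·1 = 28
  i=7: C(8,7)·!1 = 8·0 = 0
  i=8: C(8,8)·!0 = 1·1 = 1
Total = 29.

29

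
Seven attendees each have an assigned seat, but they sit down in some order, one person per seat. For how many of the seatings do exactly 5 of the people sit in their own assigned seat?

Pick the 5 fixed positions: C(7,5) = 21 ways.
The other 2 form a derangement: !2 = 1.
Total: 21 × 1 = 21.

21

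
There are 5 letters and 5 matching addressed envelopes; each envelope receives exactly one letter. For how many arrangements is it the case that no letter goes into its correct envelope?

44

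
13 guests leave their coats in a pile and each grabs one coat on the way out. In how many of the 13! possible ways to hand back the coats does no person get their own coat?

2290792932

Use !n = (n-1)(!(n-1) + !(n-2)).
!13 = 12·(176214841 + 14684570) = 12·190899411 = 2290792932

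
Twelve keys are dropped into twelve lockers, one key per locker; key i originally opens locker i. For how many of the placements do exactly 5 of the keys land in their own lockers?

Pick the 5 fixed positions: C(12,5) = 792 ways.
The other 7 form a derangement: !7 = 1854.
Total: 792 × 1854 = 1468368.

1468368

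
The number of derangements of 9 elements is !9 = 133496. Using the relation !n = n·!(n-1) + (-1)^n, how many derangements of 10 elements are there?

1334961

!10 = 10·133496 + 1 = 1334961.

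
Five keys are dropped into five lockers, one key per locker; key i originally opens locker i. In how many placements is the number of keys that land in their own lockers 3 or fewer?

# with exactly i fixed is C(5,i)·!(5-i); sum over i=0..3:
  i=0: C(5,0)·!5 = 1·44 = 44
  i=1: C(5,1)·!4 = 5·9 = 45
  i=2: C(5,2)·!3 = 10·2 = 20
  i=3: C(5,3)·!2 = 10·1 = 10
Total = 119.

119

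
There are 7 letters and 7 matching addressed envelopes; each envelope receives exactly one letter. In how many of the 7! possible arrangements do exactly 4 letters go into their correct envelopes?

Choose which 4 of the 7 are fixed: C(7,4) = 35.
The remaining 3 must be deranged: !3 = 2.
Total: 35 × 2 = 70.

70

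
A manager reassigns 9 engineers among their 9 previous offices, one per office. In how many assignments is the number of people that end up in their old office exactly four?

5544

Pick the 4 fixed positions: C(9,4) = 126 ways.
The other 5 form a derangement: !5 = 44.
Total: 126 × 44 = 5544.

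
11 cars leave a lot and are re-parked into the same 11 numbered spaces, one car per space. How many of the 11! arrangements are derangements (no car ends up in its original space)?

The subfactorial !11 = [11!/e] (nearest integer).
11! = 39916800, and 39916800/e ≈ 14684570.08, so !11 = 14684570.

14684570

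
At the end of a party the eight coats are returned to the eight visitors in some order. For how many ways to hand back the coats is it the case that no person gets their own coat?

The number of derangements of 8 is !8 = Σ_{k=0}^{8} (-1)^k·8!/k!
= 8! - 8!/1! + 8!/2! - 8!/3! + 8!/4! - 8!/5! + 8!/6! - 8!/7! + 8!/8!
= 40320 - 40320 + 20160 - 6720 + 1680 - 336 + 56 - 8 + 1
= 14833

14833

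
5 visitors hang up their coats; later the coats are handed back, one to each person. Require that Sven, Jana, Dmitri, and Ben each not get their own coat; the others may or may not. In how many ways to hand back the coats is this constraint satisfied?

53

Inclusion-exclusion on the 4 forbidden self-matches:
Σ_{j=0}^{4} (-1)^j C(4,j)(5-j)!
= C(4,0)·5! - C(4,1)·4! + C(4,2)·3! - C(4,3)·2! + C(4,4)·1!
= 120 - 96 + 36 - 8 + 1
= 53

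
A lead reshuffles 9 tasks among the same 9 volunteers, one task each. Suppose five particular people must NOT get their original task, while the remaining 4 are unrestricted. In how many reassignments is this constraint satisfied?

205056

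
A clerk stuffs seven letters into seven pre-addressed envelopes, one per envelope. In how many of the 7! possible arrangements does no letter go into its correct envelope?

1854

The number of derangements of 7 is !7 = Σ_{k=0}^{7} (-1)^k·7!/k!
= 7! - 7!/1! + 7!/2! - 7!/3! + 7!/4! - 7!/5! + 7!/6! - 7!/7!
= 5040 - 5040 + 2520 - 840 + 210 - 42 + 7 - 1
= 1854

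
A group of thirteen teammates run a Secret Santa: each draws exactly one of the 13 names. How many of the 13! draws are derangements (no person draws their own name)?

By inclusion-exclusion, !13 = Σ (-1)^k · 13!/k! for k=0..13
= 13! - 13!/1! + 13!/2! - 13!/3! + 13!/4! - 13!/5! + 13!/6! - 13!/7! + 13!/8! - 13!/9! + 13!/10! - 13!/11! + 13!/12! - 13!/13!
= 6227020800 - 6227020800 + 3113510400 - 1037836800 + 259459200 - 51891840 + 8648640 - 1235520 + 154440 - 17160 + 1716 - 156 + 13 - 1
= 2290792932

2290792932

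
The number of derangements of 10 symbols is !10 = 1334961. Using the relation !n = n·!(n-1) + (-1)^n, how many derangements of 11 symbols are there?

!11 = 11·1334961 - 1 = 14684570.

14684570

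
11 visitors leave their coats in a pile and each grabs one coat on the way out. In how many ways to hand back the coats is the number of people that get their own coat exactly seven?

2970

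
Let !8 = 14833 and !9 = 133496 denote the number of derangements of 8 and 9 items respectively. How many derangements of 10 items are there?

!10 = (10-1)·(!9 + !8) = 9·(133496 + 14833) = 9·148329 = 1334961.

1334961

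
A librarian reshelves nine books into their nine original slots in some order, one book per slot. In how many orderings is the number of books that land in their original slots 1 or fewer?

Sum C(9,i)·!(9-i) for i = 0..1:
  i=0: C(9,0)·!9 = 1·133496 = 133496
  i=1: C(9,1)·!8 = 9·14833 = 133497
Total = 266993.

266993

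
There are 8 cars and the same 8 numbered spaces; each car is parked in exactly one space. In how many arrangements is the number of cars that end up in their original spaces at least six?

Sum C(8,i)·!(8-i) for i = 6..8:
  i=6: C(8,6)·!2 = 28·1 = 28
  i=7: C(8,7)·!1 = 8·0 = 0
  i=8: C(8,8)·!0 = 1·1 = 1
Total = 29.

29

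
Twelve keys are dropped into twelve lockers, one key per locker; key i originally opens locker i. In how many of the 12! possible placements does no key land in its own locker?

!12 = 12! · Σ_{k=0}^{12} (-1)^k/k!
= 12! - 12!/1! + 12!/2! - 12!/3! + 12!/4! - 12!/5! + 12!/6! - 12!/7! + 12!/8! - 12!/9! + 12!/10! - 12!/11! + 12!/12!
= 479001600 - 479001600 + 239500800 - 79833600 + 19958400 - 3991680 + 665280 - 95040 + 11880 - 1320 + 132 - 12 + 1
= 176214841

176214841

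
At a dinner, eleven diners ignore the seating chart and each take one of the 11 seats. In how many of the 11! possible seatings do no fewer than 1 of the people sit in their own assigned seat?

Sum C(11,i)·!(11-i) for i = 1..11:
  i=1: C(11,1)·!10 = 11·1334961 = 14684571
  i=2: C(11,2)·!9 = 55·133496 = 7342280
  i=3: C(11,3)·!8 = 165·14833 = 2447445
  i=4: C(11,4)·!7 = 330·1854 = 611820
  i=5: C(11,5)·!6 = 462·265 = 122430
  i=6: C(11,6)·!5 = 462·44 = 20328
  i=7: C(11,7)·!4 = 330·9 = 2970
  i=8: C(11,8)·!3 = 165·2 = 330
  i=9: C(11,9)·!2 = 55·1 = 55
  i=10: C(11,10)·!1 = 11·0 = 0
  i=11: C(11,11)·!0 = 1·1 = 1
Total = 25232230.

25232230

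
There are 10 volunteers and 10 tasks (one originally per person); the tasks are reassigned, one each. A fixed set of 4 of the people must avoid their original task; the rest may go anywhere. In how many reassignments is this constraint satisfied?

Inclusion-exclusion on the 4 forbidden self-matches:
Σ_{j=0}^{4} (-1)^j C(4,j)(10-j)!
= C(4,0)·10! - C(4,1)·9! + C(4,2)·8! - C(4,3)·7! + C(4,4)·6!
= 3628800 - 1451520 + 241920 - 20160 + 720
= 2399760

2399760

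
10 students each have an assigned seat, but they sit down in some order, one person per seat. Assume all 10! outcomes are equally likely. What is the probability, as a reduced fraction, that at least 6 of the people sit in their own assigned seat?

17/28350

Favorable outcomes: Σ_{i≥6} C(10,i)·!(10-i) = 210·9 + 120·2 + 45·1 + 10·0 + 1·1 = 2176.
Total outcomes: 10! = 3628800.
Probability = 2176/3628800 = 17/28350.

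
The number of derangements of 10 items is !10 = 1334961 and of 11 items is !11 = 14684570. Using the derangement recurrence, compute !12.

!12 = (12-1)·(!11 + !10) = 11·(14684570 + 1334961) = 11·16019531 = 176214841.

176214841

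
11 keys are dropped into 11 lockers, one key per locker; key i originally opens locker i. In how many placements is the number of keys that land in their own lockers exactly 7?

2970

Pick the 7 fixed positions: C(11,7) = 330 ways.
The other 4 form a derangement: !4 = 9.
Total: 330 × 9 = 2970.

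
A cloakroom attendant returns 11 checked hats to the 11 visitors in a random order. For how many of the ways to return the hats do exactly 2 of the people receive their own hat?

Choose which 2 of the 11 are fixed: C(11,2) = 55.
The remaining 9 must be deranged: !9 = 133496.
Total: 55 × 133496 = 7342280.

7342280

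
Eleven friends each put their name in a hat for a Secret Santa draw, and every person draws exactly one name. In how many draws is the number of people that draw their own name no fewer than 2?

10547659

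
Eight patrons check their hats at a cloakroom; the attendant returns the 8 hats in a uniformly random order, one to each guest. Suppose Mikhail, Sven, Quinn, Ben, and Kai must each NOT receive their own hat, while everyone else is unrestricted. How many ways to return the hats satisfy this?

21234

Inclusion-exclusion on the 5 forbidden self-matches:
Σ_{j=0}^{5} (-1)^j C(5,j)(8-j)!
= C(5,0)·8! - C(5,1)·7! + C(5,2)·6! - C(5,3)·5! + C(5,4)·4! - C(5,5)·3!
= 40320 - 25200 + 7200 - 1200 + 120 - 6
= 21234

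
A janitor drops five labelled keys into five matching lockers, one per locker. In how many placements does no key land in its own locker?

The number of derangements of 5 is !5 = Σ_{k=0}^{5} (-1)^k·5!/k!
= 5! - 5!/1! + 5!/2! - 5!/3! + 5!/4! - 5!/5!
= 120 - 120 + 60 - 20 + 5 - 1
= 44

44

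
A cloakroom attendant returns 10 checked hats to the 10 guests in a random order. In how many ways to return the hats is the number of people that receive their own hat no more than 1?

2669921

Sum C(10,i)·!(10-i) for i = 0..1:
  i=0: C(10,0)·!10 = 1·1334961 = 1334961
  i=1: C(10,1)·!9 = 10·133496 = 1334960
Total = 2669921.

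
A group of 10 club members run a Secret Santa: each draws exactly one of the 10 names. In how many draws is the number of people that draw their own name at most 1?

2669921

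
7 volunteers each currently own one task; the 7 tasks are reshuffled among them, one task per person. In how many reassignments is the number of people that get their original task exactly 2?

924

Choose which 2 of the 7 are fixed: C(7,2) = 21.
The other 5 form a derangement: !5 = 44.
Total: 21 × 44 = 924.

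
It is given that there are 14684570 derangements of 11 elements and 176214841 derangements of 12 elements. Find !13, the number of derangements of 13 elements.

2290792932

!13 = (13-1)·(!12 + !11) = 12·(176214841 + 14684570) = 12·190899411 = 2290792932.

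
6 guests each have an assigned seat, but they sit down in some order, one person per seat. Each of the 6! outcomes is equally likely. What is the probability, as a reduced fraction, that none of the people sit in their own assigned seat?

53/144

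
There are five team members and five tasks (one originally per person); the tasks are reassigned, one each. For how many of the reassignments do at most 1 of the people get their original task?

Sum C(5,i)·!(5-i) for i = 0..1:
  i=0: C(5,0)·!5 = 1·44 = 44
  i=1: C(5,1)·!4 = 5·9 = 45
Total = 89.

89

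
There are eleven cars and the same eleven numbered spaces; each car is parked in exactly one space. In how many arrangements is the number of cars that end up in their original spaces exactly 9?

55

Choose which 9 of the 11 are fixed: C(11,9) = 55.
The remaining 2 must be deranged: !2 = 1.
Total: 55 × 1 = 55.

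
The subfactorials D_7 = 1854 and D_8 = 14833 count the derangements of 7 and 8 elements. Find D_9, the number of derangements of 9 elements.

133496

D_9 = (9-1)·(D_8 + D_7) = 8·(14833 + 1854) = 8·16687 = 133496.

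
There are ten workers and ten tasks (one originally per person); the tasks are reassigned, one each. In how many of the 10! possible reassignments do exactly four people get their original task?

Choose which 4 of the 10 are fixed: C(10,4) = 210.
The other 6 form a derangement: !6 = 265.
Total: 210 × 265 = 55650.

55650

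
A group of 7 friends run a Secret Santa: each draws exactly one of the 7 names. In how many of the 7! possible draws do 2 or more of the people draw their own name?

# with exactly i fixed is C(7,i)·!(7-i); sum over i=2..7:
  i=2: C(7,2)·!5 = 21·44 = 924
  i=3: C(7,3)·!4 = 35·9 = 315
  i=4: C(7,4)·!3 = 35·2 = 70
  i=5: C(7,5)·!2 = 21·1 = 21
  i=6: C(7,6)·!1 = 7·0 = 0
  i=7: C(7,7)·!0 = 1·1 = 1
Total = 1331.

1331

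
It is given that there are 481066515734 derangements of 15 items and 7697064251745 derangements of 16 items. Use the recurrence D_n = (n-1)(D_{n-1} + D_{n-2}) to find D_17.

130850092279664

D_17 = (17-1)·(D_16 + D_15) = 16·(7697064251745 + 481066515734) = 16·8178130767479 = 130850092279664.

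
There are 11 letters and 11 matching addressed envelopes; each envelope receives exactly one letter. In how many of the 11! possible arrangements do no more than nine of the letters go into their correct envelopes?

39916799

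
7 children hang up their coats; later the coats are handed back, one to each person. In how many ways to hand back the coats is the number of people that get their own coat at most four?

5018

# with exactly i fixed is C(7,i)·!(7-i); sum over i=0..4:
  i=0: C(7,0)·!7 = 1·1854 = 1854
  i=1: C(7,1)·!6 = 7·265 = 1855
  i=2: C(7,2)·!5 = 21·44 = 924
  i=3: C(7,3)·!4 = 35·9 = 315
  i=4: C(7,4)·!3 = 35·2 = 70
Total = 5018.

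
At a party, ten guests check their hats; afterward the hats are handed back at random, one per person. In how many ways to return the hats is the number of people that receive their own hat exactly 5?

11088

Pick the 5 fixed positions: C(10,5) = 252 ways.
The remaining 5 must be deranged: !5 = 44.
Total: 252 × 44 = 11088.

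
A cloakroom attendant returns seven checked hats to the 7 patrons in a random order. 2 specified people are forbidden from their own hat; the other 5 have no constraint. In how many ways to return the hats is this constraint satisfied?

3720

Let A_j be the event that the j-th constrained one is fixed. By inclusion-exclusion over the 2 events:
Σ_{j=0}^{2} (-1)^j C(2,j)(7-j)!
= C(2,0)·7! - C(2,1)·6! + C(2,2)·5!
= 5040 - 1440 + 120
= 3720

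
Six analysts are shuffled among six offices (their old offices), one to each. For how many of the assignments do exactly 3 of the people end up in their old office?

40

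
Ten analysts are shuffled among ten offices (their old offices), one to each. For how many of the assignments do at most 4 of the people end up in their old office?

3615536

# with exactly i fixed is C(10,i)·!(10-i); sum over i=0..4:
  i=0: C(10,0)·!10 = 1·1334961 = 1334961
  i=1: C(10,1)·!9 = 10·133496 = 1334960
  i=2: C(10,2)·!8 = 45·14833 = 667485
  i=3: C(10,3)·!7 = 120·1854 = 222480
  i=4: C(10,4)·!6 = 210·265 = 55650
Total = 3615536.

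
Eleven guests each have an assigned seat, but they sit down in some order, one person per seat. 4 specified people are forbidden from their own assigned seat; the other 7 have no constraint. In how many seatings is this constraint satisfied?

Inclusion-exclusion on the 4 forbidden self-matches:
Σ_{j=0}^{4} (-1)^j C(4,j)(11-j)!
= C(4,0)·11! - C(4,1)·10! + C(4,2)·9! - C(4,3)·8! + C(4,4)·7!
= 39916800 - 14515200 + 2177280 - 161280 + 5040
= 27422640

27422640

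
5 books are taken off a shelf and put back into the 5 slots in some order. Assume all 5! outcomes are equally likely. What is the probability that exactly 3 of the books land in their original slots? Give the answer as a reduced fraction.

1/12

Favorable outcomes: C(5,3)·!2 = 10·1 = 10.
Total outcomes: 5! = 120.
Probability = 10/120 = 1/12.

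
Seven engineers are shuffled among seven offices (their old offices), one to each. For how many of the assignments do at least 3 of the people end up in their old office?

407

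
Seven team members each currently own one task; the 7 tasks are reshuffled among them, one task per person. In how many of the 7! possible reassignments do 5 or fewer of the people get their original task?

# with exactly i fixed is C(7,i)·!(7-i); sum over i=0..5:
  i=0: C(7,0)·!7 = 1·1854 = 1854
  i=1: C(7,1)·!6 = 7·265 = 1855
  i=2: C(7,2)·!5 = 21·44 = 924
  i=3: C(7,3)·!4 = 35·9 = 315
  i=4: C(7,4)·!3 = 35·2 = 70
  i=5: C(7,5)·!2 = 21·1 = 21
Total = 5039.

5039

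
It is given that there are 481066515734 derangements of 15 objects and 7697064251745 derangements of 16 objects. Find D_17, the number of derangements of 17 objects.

130850092279664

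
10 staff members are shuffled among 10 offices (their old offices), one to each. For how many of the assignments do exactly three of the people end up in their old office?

Pick the 3 fixed positions: C(10,3) = 120 ways.
The other 7 form a derangement: !7 = 1854.
Total: 120 × 1854 = 222480.

222480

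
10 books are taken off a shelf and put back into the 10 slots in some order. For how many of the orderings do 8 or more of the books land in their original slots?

46

# with exactly i fixed is C(10,i)·!(10-i); sum over i=8..10:
  i=8: C(10,8)·!2 = 45·1 = 45
  i=9: C(10,9)·!1 = 10·0 = 0
  i=10: C(10,10)·!0 = 1·1 = 1
Total = 46.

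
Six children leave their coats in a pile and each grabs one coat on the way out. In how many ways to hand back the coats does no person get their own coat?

265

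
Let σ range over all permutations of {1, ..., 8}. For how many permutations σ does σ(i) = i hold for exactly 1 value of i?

Choose which one of the 8 is fixed: C(8,1) = 8.
The remaining 7 must be deranged: !7 = 1854.
Total: 8 × 1854 = 14832.

14832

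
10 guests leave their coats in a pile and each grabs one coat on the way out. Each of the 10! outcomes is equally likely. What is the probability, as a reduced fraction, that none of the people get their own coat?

Favorable outcomes: !10 = 1334961.
Total outcomes: 10! = 3628800.
Probability = 1334961/3628800 = 16481/44800.

16481/44800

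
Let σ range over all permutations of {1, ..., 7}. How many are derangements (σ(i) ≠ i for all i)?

1854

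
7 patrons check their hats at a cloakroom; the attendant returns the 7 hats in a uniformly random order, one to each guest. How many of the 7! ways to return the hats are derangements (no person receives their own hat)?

1854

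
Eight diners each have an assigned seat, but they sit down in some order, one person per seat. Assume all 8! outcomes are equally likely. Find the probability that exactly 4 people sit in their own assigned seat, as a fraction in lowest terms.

1/64

Favorable outcomes: C(8,4)·!4 = 70·9 = 630.
Total outcomes: 8! = 40320.
Probability = 630/40320 = 1/64.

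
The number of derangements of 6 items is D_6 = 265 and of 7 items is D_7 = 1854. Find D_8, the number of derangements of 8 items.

14833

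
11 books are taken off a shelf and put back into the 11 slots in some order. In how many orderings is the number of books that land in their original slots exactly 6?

20328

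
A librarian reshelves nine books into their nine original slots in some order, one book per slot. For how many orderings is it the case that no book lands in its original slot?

Use !n = n·!(n-1) + (-1)^n.
!9 = 9·14833 - 1 = 133496

133496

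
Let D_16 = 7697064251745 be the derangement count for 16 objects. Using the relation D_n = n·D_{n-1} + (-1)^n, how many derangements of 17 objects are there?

130850092279664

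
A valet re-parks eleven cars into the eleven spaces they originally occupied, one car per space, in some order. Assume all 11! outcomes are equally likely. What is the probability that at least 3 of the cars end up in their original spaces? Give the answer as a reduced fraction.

3205379/39916800

Favorable outcomes: Σ_{i≥3} C(11,i)·!(11-i) = 165·14833 + 330·1854 + 462·265 + 462·44 + 330·9 + 165·2 + 55·1 + 11·0 + 1·1 = 3205379.
Total outcomes: 11! = 39916800.
Probability = 3205379/39916800 = 3205379/39916800.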